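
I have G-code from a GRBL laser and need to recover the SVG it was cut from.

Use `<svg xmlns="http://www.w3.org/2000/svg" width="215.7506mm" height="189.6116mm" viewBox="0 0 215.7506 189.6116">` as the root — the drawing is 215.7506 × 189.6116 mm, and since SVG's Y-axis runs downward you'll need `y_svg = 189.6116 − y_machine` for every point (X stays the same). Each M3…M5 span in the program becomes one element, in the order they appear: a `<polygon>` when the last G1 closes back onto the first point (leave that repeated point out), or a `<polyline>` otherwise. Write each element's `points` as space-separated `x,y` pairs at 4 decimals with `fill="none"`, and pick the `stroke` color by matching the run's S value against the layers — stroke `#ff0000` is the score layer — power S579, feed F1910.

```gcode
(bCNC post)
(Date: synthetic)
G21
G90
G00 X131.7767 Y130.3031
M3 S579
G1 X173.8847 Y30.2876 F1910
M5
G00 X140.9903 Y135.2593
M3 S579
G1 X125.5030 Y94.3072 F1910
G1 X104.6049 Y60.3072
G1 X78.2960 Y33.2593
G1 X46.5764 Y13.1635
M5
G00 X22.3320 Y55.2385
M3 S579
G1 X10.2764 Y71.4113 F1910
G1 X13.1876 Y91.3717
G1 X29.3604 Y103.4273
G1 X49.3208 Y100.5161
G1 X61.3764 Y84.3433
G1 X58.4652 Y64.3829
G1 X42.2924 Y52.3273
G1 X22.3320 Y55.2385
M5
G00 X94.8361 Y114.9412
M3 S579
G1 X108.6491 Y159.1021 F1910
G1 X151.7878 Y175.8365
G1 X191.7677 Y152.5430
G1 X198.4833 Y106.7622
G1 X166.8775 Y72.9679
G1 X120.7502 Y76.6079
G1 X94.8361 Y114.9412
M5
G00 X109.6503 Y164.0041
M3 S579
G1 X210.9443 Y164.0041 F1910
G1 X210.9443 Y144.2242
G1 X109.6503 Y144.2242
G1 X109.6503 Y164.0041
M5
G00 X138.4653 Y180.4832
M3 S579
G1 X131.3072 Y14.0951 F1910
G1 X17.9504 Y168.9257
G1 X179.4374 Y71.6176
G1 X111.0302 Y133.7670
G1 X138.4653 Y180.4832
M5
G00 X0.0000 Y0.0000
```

Machine Y-up, SVG Y-down with viewBox height 189.6116, so y_svg = 189.6116 − y_machine; X carries over. Every run uses S579, so all elements get stroke `#ff0000` (score).

Run 1: The run is open, so emit a `<polyline>` with points (Y-flipped): 131.7767,59.3085 173.8847,159.3240.

Run 2: The run is open, so emit a `<polyline>` with points (Y-flipped): 140.9903,54.3523 125.5030,95.3044 104.6049,129.3044 78.2960,156.3523 46.5764,176.4481.

Run 3: The run returns to its start, so emit a `<polygon>` with points (Y-flipped): 22.3320,134.3731 10.2764,118.2003 13.1876,98.2399 29.3604,86.1843 49.3208,89.0955 61.3764,105.2683 58.4652,125.2287 42.2924,137.2843.

Run 4: The run returns to its start, so emit a `<polygon>` with points (Y-flipped): 94.8361,74.6704 108.6491,30.5095 151.7878,13.7751 191.7677,37.0686 198.4833,82.8494 166.8775,116.6437 120.7502,113.0037.

Run 5: The run returns to its start, so emit a `<polygon>` with points (Y-flipped): 109.6503,25.6075 210.9443,25.6075 210.9443,45.3874 109.6503,45.3874.

Run 6: The run returns to its start, so emit a `<polygon>` with points (Y-flipped): 138.4653,9.1284 131.3072,175.5165 17.9504,20.6859 179.4374,117.9940 111.0302,55.8446.

<svg xmlns="http://www.w3.org/2000/svg" width="215.7506mm" height="189.6116mm" viewBox="0 0 215.7506 189.6116">
  <polyline points="131.7767,59.3085 173.8847,159.3240" fill="none" stroke="#ff0000"/>
  <polyline points="140.9903,54.3523 125.5030,95.3044 104.6049,129.3044 78.2960,156.3523 46.5764,176.4481" fill="none" stroke="#ff0000"/>
  <polygon points="22.3320,134.3731 10.2764,118.2003 13.1876,98.2399 29.3604,86.1843 49.3208,89.0955 61.3764,105.2683 58.4652,125.2287 42.2924,137.2843" fill="none" stroke="#ff0000"/>
  <polygon points="94.8361,74.6704 108.6491,30.5095 151.7878,13.7751 191.7677,37.0686 198.4833,82.8494 166.8775,116.6437 120.7502,113.0037" fill="none" stroke="#ff0000"/>
  <polygon points="109.6503,25.6075 210.9443,25.6075 210.9443,45.3874 109.6503,45.3874" fill="none" stroke="#ff0000"/>
  <polygon points="138.4653,9.1284 131.3072,175.5165 17.9504,20.6859 179.4374,117.9940 111.0302,55.8446" fill="none" stroke="#ff0000"/>
</svg>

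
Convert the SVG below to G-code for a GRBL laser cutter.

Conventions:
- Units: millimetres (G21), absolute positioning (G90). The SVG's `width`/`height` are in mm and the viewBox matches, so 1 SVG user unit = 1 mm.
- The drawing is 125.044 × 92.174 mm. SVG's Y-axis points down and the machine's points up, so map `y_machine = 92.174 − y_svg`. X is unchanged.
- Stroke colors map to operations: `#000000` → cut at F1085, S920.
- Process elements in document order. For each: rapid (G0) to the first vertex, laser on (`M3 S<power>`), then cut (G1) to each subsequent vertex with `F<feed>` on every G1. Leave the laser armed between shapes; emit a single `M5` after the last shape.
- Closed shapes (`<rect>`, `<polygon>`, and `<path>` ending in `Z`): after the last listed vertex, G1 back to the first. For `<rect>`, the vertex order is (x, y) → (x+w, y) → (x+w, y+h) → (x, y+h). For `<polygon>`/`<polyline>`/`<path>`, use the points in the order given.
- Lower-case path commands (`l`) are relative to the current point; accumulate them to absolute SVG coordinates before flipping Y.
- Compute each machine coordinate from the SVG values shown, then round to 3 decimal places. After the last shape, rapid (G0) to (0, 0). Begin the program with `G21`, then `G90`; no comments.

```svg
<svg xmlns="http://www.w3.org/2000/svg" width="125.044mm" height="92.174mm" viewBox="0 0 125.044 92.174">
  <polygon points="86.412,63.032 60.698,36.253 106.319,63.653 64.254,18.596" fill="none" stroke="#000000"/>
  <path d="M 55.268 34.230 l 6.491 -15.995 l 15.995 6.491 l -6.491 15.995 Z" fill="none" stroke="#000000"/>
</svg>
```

G21
G90
G0 X86.412 Y29.142
M3 S920
G1 X60.698 Y55.921 F1085
G1 X106.319 Y28.521 F1085
G1 X64.254 Y73.578 F1085
G1 X86.412 Y29.142 F1085
G0 X55.268 Y57.944
M3 S920
G1 X61.759 Y73.939 F1085
G1 X77.754 Y67.448 F1085
G1 X71.263 Y51.453 F1085
G1 X55.268 Y57.944 F1085
M5
G0 X0.000 Y0.000

1 u = 1 mm; y_m = 92.174 − y.

[1] `<polygon>` closed polygon, #000000→cut S920 F1085: (86.412,29.142) → (60.698,55.921) → (106.319,28.521) → (64.254,73.578) → (86.412,29.142) (closed)

[2] `<path>` regular polygon, #000000→cut S920 F1085: (55.268,57.944) → (61.759,73.939) → (77.754,67.448) → (71.263,51.453) → (55.268,57.944) (closed)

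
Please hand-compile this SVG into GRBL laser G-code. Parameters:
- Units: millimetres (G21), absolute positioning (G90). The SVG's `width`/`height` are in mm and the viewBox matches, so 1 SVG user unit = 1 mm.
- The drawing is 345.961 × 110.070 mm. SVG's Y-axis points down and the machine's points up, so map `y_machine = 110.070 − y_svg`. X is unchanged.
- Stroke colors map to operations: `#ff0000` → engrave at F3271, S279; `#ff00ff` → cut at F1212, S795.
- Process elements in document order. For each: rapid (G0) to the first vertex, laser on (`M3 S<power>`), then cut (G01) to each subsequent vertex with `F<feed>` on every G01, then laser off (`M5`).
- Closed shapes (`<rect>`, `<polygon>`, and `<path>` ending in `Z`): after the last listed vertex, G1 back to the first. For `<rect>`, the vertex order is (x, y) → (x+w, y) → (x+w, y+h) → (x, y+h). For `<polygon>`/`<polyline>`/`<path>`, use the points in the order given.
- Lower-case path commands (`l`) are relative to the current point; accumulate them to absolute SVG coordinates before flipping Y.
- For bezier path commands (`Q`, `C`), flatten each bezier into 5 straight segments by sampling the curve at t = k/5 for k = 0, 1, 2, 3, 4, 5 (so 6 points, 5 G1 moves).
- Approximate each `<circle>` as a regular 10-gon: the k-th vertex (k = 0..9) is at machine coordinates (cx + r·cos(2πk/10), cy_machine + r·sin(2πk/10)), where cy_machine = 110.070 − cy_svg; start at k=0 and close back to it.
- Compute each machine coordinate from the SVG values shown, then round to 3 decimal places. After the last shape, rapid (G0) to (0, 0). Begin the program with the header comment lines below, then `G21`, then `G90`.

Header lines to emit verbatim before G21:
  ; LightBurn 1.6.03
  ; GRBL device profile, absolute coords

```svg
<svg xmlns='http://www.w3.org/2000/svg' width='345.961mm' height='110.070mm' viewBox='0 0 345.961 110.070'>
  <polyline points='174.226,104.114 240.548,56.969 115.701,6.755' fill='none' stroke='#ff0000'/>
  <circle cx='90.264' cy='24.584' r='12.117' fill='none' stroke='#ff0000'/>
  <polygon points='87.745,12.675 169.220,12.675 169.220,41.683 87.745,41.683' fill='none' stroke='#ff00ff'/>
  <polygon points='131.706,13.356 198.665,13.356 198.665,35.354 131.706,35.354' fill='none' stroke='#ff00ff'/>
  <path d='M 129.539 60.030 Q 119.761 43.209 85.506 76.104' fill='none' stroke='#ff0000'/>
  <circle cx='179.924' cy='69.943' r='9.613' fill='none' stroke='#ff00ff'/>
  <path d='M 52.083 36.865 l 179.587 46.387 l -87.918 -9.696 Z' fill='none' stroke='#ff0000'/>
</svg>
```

; LightBurn 1.6.03
; GRBL device profile, absolute coords
G21
G90
G0 X174.226 Y5.956
M3 S279
G01 X240.548 Y53.101 F3271
G01 X115.701 Y103.315 F3271
M5
G0 X102.381 Y85.486
M3 S279
G01 X100.067 Y92.608 F3271
G01 X94.008 Y97.010 F3271
G01 X86.520 Y97.010 F3271
G01 X80.461 Y92.608 F3271
G01 X78.147 Y85.486 F3271
G01 X80.461 Y78.364 F3271
G01 X86.520 Y73.962 F3271
G01 X94.008 Y73.962 F3271
G01 X100.067 Y78.364 F3271
G01 X102.381 Y85.486 F3271
M5
G0 X87.745 Y97.395
M3 S795
G01 X169.220 Y97.395 F1212
G01 X169.220 Y68.387 F1212
G01 X87.745 Y68.387 F1212
G01 X87.745 Y97.395 F1212
M5
G0 X131.706 Y96.714
M3 S795
G01 X198.665 Y96.714 F1212
G01 X198.665 Y74.716 F1212
G01 X131.706 Y74.716 F1212
G01 X131.706 Y96.714 F1212
M5
G0 X129.539 Y50.040
M3 S279
G01 X124.649 Y54.780 F3271
G01 X117.800 Y55.542 F3271
G01 X108.994 Y52.327 F3271
G01 X98.229 Y45.135 F3271
G01 X85.506 Y33.966 F3271
M5
G0 X189.537 Y40.127
M3 S795
G01 X187.701 Y45.777 F1212
G01 X182.895 Y49.270 F1212
G01 X176.953 Y49.270 F1212
G01 X172.147 Y45.777 F1212
G01 X170.311 Y40.127 F1212
G01 X172.147 Y34.477 F1212
G01 X176.953 Y30.984 F1212
G01 X182.895 Y30.984 F1212
G01 X187.701 Y34.477 F1212
G01 X189.537 Y40.127 F1212
M5
G0 X52.083 Y73.205
M3 S279
G01 X231.670 Y26.818 F3271
G01 X143.752 Y36.514 F3271
G01 X52.083 Y73.205 F3271
M5
G0 X0.000 Y0.000

1 u = 1 mm; y_m = 110.070 − y.

[1] `<polyline>` open polyline, #ff0000→engrave S279 F3271: (174.226,5.956) → (240.548,53.101) → (115.701,103.315)

[2] `<circle>` circle, #ff0000→engrave S279 F3271: (102.381,85.486) → (100.067,92.608) → (94.008,97.010) → (86.520,97.010) → (80.461,92.608) → (78.147,85.486) → (80.461,78.364) → (86.520,73.962) → (94.008,73.962) → (100.067,78.364) → (102.381,85.486) (closed)

[3] `<polygon>` rectangle, #ff00ff→cut S795 F1212: (87.745,97.395) → (169.220,97.395) → (169.220,68.387) → (87.745,68.387) → (87.745,97.395) (closed)

[4] `<polygon>` rectangle, #ff00ff→cut S795 F1212: (131.706,96.714) → (198.665,96.714) → (198.665,74.716) → (131.706,74.716) → (131.706,96.714) (closed)

[5] `<path>` quadratic bezier, #ff0000→engrave S279 F3271: (129.539,50.040) → (124.649,54.780) → (117.800,55.542) → (108.994,52.327) → (98.229,45.135) → (85.506,33.966)

[6] `<circle>` circle, #ff00ff→cut S795 F1212: (189.537,40.127) → (187.701,45.777) → (182.895,49.270) → (176.953,49.270) → (172.147,45.777) → (170.311,40.127) → (172.147,34.477) → (176.953,30.984) → (182.895,30.984) → (187.701,34.477) → (189.537,40.127) (closed)

[7] `<path>` closed polygon, #ff0000→engrave S279 F3271: (52.083,73.205) → (231.670,26.818) → (143.752,36.514) → (52.083,73.205) (closed)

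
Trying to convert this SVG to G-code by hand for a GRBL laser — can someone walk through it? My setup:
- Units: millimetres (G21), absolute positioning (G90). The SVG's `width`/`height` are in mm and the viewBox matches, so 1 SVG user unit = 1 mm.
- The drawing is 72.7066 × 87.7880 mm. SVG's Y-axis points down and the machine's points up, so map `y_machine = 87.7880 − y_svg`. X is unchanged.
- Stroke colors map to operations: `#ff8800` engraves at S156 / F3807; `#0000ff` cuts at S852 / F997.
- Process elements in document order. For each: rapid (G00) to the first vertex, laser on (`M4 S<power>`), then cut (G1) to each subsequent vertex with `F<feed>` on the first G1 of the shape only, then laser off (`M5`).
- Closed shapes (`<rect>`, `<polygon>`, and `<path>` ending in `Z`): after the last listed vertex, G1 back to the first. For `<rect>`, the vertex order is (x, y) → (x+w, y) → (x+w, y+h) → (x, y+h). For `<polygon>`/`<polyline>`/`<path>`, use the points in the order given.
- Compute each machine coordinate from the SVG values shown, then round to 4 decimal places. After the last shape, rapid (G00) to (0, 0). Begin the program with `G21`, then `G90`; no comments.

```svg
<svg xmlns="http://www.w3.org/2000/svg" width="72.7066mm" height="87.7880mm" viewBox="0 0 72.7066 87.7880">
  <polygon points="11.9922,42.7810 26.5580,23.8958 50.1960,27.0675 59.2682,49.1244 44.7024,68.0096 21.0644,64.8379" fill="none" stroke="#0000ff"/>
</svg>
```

G21
G90
G00 X11.9922 Y45.0070
M4 S852
G1 X26.5580 Y63.8922 F997
G1 X50.1960 Y60.7205
G1 X59.2682 Y38.6636
G1 X44.7024 Y19.7784
G1 X21.0644 Y22.9501
G1 X11.9922 Y45.0070
M5
G00 X0.0000 Y0.0000

Since the viewBox matches the mm dimensions, user units are millimetres directly. The only transform is the Y-flip y_m = 87.7880 − y_svg.

Shape 1 is a regular polygon drawn with `<polygon>`. Its stroke #0000ff means cut at S852, F997. After flipping Y the toolpath is (11.9922,45.0070) → (26.5580,63.8922) → (50.1960,60.7205) → (59.2682,38.6636) → (44.7024,19.7784) → (21.0644,22.9501) → (11.9922,45.0070), returning to the start.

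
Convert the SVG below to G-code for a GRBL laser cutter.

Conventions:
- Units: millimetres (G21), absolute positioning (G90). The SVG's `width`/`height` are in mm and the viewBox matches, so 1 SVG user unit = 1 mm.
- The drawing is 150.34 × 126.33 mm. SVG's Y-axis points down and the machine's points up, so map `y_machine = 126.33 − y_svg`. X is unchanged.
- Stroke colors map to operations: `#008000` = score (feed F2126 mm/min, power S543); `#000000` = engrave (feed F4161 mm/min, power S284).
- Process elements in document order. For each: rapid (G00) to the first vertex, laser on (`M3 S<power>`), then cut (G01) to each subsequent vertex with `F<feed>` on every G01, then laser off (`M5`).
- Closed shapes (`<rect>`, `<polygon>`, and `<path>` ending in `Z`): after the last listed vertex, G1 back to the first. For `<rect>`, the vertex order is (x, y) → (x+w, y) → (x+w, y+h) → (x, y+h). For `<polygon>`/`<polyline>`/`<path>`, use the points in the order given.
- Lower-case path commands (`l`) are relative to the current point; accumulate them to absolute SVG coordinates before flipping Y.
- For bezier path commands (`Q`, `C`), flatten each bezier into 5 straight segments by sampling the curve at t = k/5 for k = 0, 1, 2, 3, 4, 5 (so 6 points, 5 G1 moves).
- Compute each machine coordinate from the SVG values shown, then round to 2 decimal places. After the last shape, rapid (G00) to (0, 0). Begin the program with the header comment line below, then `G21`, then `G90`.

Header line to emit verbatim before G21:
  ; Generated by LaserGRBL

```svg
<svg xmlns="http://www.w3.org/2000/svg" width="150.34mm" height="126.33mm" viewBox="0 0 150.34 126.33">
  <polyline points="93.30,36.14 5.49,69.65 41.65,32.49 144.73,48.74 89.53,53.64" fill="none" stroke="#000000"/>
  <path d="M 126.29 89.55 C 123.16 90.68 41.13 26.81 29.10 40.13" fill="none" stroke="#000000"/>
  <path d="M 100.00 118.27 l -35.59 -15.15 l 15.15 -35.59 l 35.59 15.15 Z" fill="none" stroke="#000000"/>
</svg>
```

; Generated by LaserGRBL
G21
G90
G00 X93.30 Y90.19
M3 S284
G01 X5.49 Y56.68 F4161
G01 X41.65 Y93.84 F4161
G01 X144.73 Y77.59 F4161
G01 X89.53 Y72.69 F4161
M5
G00 X126.29 Y36.78
M3 S284
G01 X116.14 Y42.76 F4161
G01 X94.19 Y57.52 F4161
G01 X67.61 Y74.23 F4161
G01 X43.53 Y86.07 F4161
G01 X29.10 Y86.20 F4161
M5
G00 X100.00 Y8.06
M3 S284
G01 X64.41 Y23.21 F4161
G01 X79.56 Y58.80 F4161
G01 X115.15 Y43.65 F4161
G01 X100.00 Y8.06 F4161
M5
G00 X0.00 Y0.00

viewBox `0 0 150.34 126.33` with mm width/height → 1 unit = 1 mm. Flip: y_m = 126.33 − y_svg.

**Shape 1** — `<polyline>` open polyline, stroke `#000000` → engrave (S284, F4161). Machine vertices: (93.30,90.19) → (5.49,56.68) → (41.65,93.84) → (144.73,77.59) → (89.53,72.69). Open path.

**Shape 2** — `<path>` cubic bezier, stroke `#000000` → engrave (S284, F4161). Control points (SVG): P0=(126.29,89.55), P1=(123.16,90.68), P2=(41.13,26.81), P3=(29.10,40.13); sampled at t=k/5. Machine vertices: (126.29,36.78) → (116.14,42.76) → (94.19,57.52) → (67.61,74.23) → (43.53,86.07) → (29.10,86.20). Open path.

**Shape 3** — `<path>` regular polygon, stroke `#000000` → engrave (S284, F4161). Machine vertices: (100.00,8.06) → (64.41,23.21) → (79.56,58.80) → (115.15,43.65) → (100.00,8.06). Closed: final G1 returns to the first vertex.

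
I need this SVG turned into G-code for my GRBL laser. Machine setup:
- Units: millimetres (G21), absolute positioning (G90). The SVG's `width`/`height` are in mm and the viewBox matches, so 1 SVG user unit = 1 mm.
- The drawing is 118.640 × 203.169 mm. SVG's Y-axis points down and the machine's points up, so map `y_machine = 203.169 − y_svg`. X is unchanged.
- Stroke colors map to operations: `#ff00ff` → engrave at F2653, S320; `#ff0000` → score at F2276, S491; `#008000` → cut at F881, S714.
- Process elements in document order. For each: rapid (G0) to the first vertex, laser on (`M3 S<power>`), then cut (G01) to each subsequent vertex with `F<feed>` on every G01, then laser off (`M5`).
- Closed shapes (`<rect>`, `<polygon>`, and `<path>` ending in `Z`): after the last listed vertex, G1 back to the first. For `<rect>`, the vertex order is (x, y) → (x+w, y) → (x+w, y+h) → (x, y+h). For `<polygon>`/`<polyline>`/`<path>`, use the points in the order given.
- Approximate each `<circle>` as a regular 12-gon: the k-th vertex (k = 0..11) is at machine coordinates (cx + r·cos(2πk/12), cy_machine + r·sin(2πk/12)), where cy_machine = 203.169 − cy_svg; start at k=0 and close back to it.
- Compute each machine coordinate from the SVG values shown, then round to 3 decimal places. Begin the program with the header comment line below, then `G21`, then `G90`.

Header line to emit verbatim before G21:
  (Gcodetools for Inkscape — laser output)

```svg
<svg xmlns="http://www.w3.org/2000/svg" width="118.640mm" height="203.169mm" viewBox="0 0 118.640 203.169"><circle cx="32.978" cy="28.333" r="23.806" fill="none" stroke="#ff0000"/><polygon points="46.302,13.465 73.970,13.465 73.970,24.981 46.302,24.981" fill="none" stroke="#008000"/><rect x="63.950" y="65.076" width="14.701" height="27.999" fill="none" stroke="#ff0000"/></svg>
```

(Gcodetools for Inkscape — laser output)
G21
G90
G0 X56.784 Y174.836
M3 S491
G01 X53.595 Y186.739 F2276
G01 X44.881 Y195.453 F2276
G01 X32.978 Y198.642 F2276
G01 X21.075 Y195.453 F2276
G01 X12.361 Y186.739 F2276
G01 X9.172 Y174.836 F2276
G01 X12.361 Y162.933 F2276
G01 X21.075 Y154.219 F2276
G01 X32.978 Y151.030 F2276
G01 X44.881 Y154.219 F2276
G01 X53.595 Y162.933 F2276
G01 X56.784 Y174.836 F2276
M5
G0 X46.302 Y189.704
M3 S714
G01 X73.970 Y189.704 F881
G01 X73.970 Y178.188 F881
G01 X46.302 Y178.188 F881
G01 X46.302 Y189.704 F881
M5
G0 X63.950 Y138.093
M3 S491
G01 X78.651 Y138.093 F2276
G01 X78.651 Y110.094 F2276
G01 X63.950 Y110.094 F2276
G01 X63.950 Y138.093 F2276
M5

Since the viewBox matches the mm dimensions, user units are millimetres directly. The only transform is the Y-flip y_m = 203.169 − y_svg.

Shape 1 is a circle drawn with `<circle>`. Its stroke #ff0000 means score at S491, F2276. After flipping Y the toolpath is (56.784,174.836) → (53.595,186.739) → (44.881,195.453) → (32.978,198.642) → (21.075,195.453) → (12.361,186.739) → (9.172,174.836) → (12.361,162.933) → (21.075,154.219) → (32.978,151.030) → (44.881,154.219) → (53.595,162.933) → (56.784,174.836), returning to the start.

Shape 2 is a rectangle drawn with `<polygon>`. Its stroke #008000 means cut at S714, F881. After flipping Y the toolpath is (46.302,189.704) → (73.970,189.704) → (73.970,178.188) → (46.302,178.188) → (46.302,189.704), returning to the start.

Shape 3 is a rectangle drawn with `<rect>`. Its stroke #ff0000 means score at S491, F2276. After flipping Y the toolpath is (63.950,138.093) → (78.651,138.093) → (78.651,110.094) → (63.950,110.094) → (63.950,138.093), returning to the start.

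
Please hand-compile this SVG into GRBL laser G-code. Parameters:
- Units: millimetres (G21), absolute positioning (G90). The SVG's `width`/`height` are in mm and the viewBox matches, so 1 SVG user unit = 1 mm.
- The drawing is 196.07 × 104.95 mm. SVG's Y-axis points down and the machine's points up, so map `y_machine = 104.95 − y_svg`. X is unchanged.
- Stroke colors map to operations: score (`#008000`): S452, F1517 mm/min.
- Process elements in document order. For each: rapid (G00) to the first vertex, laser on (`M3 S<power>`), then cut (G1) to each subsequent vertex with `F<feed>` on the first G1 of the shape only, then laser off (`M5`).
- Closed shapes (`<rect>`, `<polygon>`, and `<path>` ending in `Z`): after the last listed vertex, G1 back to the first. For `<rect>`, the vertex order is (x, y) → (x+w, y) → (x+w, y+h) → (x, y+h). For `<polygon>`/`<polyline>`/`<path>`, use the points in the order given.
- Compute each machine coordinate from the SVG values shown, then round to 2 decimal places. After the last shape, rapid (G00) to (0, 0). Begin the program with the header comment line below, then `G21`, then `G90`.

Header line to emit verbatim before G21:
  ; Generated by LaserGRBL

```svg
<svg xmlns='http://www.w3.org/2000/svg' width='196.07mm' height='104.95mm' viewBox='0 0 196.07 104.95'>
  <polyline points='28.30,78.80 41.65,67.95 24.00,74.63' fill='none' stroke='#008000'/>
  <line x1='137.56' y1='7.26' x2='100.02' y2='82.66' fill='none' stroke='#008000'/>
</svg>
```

1 u = 1 mm; y_m = 104.95 − y.

[1] `<polyline>` open polyline, #008000→score S452 F1517: (28.30,26.15) → (41.65,37.00) → (24.00,30.32)

[2] `<line>` line segment, #008000→score S452 F1517: (137.56,97.69) → (100.02,22.29)

; Generated by LaserGRBL
G21
G90
G00 X28.30 Y26.15
M3 S452
G1 X41.65 Y37.00 F1517
G1 X24.00 Y30.32
M5
G00 X137.56 Y97.69
M3 S452
G1 X100.02 Y22.29 F1517
M5
G00 X0.00 Y0.00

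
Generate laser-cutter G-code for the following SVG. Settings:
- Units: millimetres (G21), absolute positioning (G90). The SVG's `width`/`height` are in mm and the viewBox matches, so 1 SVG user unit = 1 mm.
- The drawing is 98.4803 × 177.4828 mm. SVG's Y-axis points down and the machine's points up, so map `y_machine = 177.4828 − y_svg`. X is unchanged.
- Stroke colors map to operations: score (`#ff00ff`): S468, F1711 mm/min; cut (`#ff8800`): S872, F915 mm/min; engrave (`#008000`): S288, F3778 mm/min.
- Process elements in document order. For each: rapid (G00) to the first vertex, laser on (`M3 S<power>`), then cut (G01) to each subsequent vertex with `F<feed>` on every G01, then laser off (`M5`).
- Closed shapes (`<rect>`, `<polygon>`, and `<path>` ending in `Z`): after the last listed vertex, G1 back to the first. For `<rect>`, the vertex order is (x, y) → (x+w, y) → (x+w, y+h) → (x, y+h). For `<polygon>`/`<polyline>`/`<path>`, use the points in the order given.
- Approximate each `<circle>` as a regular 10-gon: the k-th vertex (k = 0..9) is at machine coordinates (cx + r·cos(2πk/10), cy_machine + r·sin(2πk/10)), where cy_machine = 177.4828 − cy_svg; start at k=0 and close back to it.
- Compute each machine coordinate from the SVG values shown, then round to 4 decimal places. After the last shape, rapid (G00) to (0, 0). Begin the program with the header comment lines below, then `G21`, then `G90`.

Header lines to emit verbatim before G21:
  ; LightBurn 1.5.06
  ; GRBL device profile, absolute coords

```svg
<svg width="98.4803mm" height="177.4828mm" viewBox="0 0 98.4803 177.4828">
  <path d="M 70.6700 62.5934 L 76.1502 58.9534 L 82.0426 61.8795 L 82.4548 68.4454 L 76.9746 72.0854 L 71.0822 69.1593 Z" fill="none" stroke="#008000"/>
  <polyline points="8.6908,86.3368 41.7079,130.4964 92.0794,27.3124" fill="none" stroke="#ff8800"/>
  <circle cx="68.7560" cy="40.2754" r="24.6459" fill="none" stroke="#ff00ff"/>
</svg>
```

Since the viewBox matches the mm dimensions, user units are millimetres directly. The only transform is the Y-flip y_m = 177.4828 − y_svg.

Shape 1 is a regular polygon drawn with `<path>`. Its stroke #008000 means engrave at S288, F3778. After flipping Y the toolpath is (70.6700,114.8894) → (76.1502,118.5294) → (82.0426,115.6033) → (82.4548,109.0374) → (76.9746,105.3974) → (71.0822,108.3235) → (70.6700,114.8894), returning to the start.

Shape 2 is a open polyline drawn with `<polyline>`. Its stroke #ff8800 means cut at S872, F915. After flipping Y the toolpath is (8.6908,91.1460) → (41.7079,46.9864) → (92.0794,150.1704).

Shape 3 is a circle drawn with `<circle>`. Its stroke #ff00ff means score at S468, F1711. After flipping Y the toolpath is (93.4019,137.2074) → (88.6950,151.6939) → (76.3720,160.6470) → (61.1400,160.6470) → (48.8170,151.6939) → (44.1101,137.2074) → (48.8170,122.7209) → (61.1400,113.7678) → (76.3720,113.7678) → (88.6950,122.7209) → (93.4019,137.2074), returning to the start.

; LightBurn 1.5.06
; GRBL device profile, absolute coords
G21
G90
G00 X70.6700 Y114.8894
M3 S288
G01 X76.1502 Y118.5294 F3778
G01 X82.0426 Y115.6033 F3778
G01 X82.4548 Y109.0374 F3778
G01 X76.9746 Y105.3974 F3778
G01 X71.0822 Y108.3235 F3778
G01 X70.6700 Y114.8894 F3778
M5
G00 X8.6908 Y91.1460
M3 S872
G01 X41.7079 Y46.9864 F915
G01 X92.0794 Y150.1704 F915
M5
G00 X93.4019 Y137.2074
M3 S468
G01 X88.6950 Y151.6939 F1711
G01 X76.3720 Y160.6470 F1711
G01 X61.1400 Y160.6470 F1711
G01 X48.8170 Y151.6939 F1711
G01 X44.1101 Y137.2074 F1711
G01 X48.8170 Y122.7209 F1711
G01 X61.1400 Y113.7678 F1711
G01 X76.3720 Y113.7678 F1711
G01 X88.6950 Y122.7209 F1711
G01 X93.4019 Y137.2074 F1711
M5
G00 X0.0000 Y0.0000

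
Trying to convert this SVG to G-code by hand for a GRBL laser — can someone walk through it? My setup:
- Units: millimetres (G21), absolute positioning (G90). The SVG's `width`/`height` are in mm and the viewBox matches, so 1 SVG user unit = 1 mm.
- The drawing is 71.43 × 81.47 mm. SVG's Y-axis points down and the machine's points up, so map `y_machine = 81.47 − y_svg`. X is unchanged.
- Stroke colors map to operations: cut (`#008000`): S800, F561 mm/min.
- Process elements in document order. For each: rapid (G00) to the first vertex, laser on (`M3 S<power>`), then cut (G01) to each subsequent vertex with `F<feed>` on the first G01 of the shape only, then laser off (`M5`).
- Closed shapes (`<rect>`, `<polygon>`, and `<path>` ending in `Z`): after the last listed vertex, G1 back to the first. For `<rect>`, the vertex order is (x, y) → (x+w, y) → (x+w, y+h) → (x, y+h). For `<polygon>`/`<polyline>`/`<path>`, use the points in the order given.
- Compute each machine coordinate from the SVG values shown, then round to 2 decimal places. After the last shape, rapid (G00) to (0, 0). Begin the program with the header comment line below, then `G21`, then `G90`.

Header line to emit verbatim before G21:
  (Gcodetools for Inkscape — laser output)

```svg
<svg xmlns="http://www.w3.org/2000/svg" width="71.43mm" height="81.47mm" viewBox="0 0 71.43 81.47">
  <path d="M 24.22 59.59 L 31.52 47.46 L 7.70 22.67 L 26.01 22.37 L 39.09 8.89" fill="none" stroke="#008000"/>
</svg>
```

(Gcodetools for Inkscape — laser output)
G21
G90
G00 X24.22 Y21.88
M3 S800
G01 X31.52 Y34.01 F561
G01 X7.70 Y58.80
G01 X26.01 Y59.10
G01 X39.09 Y72.58
M5
G00 X0.00 Y0.00

1 u = 1 mm; y_m = 81.47 − y.

[1] `<path>` open polyline, #008000→cut S800 F561: (24.22,21.88) → (31.52,34.01) → (7.70,58.80) → (26.01,59.10) → (39.09,72.58)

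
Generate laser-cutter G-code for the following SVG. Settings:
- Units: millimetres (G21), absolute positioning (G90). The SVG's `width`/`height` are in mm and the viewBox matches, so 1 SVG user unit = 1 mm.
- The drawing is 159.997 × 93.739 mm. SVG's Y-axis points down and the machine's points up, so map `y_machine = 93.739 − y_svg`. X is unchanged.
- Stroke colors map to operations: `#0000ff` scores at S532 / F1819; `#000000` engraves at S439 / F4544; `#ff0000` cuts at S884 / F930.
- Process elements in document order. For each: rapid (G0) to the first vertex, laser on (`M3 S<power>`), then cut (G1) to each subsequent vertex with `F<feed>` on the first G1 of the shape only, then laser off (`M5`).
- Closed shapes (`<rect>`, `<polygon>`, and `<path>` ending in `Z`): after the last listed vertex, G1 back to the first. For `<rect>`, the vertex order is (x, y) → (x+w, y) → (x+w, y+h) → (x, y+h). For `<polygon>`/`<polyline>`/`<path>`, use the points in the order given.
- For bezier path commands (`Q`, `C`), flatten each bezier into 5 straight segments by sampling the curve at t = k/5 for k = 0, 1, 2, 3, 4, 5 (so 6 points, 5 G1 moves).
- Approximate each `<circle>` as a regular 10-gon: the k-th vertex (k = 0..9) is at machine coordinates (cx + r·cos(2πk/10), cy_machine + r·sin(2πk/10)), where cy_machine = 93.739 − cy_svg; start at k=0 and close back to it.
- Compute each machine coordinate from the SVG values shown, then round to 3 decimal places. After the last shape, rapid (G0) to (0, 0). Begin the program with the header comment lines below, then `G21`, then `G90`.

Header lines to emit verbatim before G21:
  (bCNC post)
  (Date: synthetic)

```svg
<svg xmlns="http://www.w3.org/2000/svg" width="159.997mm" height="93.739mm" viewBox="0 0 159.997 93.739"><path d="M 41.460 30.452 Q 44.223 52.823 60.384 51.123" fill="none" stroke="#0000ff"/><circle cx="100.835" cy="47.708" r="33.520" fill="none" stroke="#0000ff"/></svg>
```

1 u = 1 mm; y_m = 93.739 − y.

[1] `<path>` quadratic bezier, #0000ff→score S532 F1819: (41.460,63.287) → (43.101,55.301) → (45.814,49.242) → (49.599,45.107) → (54.456,42.899) → (60.384,42.616)

[2] `<circle>` circle, #0000ff→score S532 F1819: (134.355,46.031) → (127.953,65.734) → (111.193,77.910) → (90.477,77.910) → (73.717,65.734) → (67.315,46.031) → (73.717,26.328) → (90.477,14.152) → (111.193,14.152) → (127.953,26.328) → (134.355,46.031) (closed)

(bCNC post)
(Date: synthetic)
G21
G90
G0 X41.460 Y63.287
M3 S532
G1 X43.101 Y55.301 F1819
G1 X45.814 Y49.242
G1 X49.599 Y45.107
G1 X54.456 Y42.899
G1 X60.384 Y42.616
M5
G0 X134.355 Y46.031
M3 S532
G1 X127.953 Y65.734 F1819
G1 X111.193 Y77.910
G1 X90.477 Y77.910
G1 X73.717 Y65.734
G1 X67.315 Y46.031
G1 X73.717 Y26.328
G1 X90.477 Y14.152
G1 X111.193 Y14.152
G1 X127.953 Y26.328
G1 X134.355 Y46.031
M5
G0 X0.000 Y0.000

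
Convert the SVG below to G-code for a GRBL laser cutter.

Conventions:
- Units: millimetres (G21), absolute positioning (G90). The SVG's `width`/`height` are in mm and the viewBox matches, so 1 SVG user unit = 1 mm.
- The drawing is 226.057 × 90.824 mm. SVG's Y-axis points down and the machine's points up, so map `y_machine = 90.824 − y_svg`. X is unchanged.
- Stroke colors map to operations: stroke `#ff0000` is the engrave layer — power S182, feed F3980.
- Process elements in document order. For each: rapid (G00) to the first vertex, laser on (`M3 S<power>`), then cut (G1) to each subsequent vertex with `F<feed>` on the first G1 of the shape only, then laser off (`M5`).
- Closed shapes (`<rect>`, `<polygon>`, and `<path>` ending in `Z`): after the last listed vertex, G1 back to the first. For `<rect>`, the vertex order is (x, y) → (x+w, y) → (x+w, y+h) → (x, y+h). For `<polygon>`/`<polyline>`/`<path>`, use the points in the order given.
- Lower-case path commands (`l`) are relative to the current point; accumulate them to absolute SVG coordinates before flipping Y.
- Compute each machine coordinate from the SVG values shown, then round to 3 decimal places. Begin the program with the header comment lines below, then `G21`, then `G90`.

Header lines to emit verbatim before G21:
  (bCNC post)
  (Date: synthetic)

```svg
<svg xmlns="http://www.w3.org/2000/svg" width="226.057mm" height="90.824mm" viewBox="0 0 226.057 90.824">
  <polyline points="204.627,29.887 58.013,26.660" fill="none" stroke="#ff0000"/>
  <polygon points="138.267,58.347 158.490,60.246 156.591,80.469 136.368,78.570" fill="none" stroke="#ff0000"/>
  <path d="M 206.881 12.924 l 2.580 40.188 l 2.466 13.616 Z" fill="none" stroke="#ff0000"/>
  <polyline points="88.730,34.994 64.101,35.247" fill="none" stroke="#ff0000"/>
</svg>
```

1 u = 1 mm; y_m = 90.824 − y.

[1] `<polyline>` line segment, #ff0000→engrave S182 F3980: (204.627,60.937) → (58.013,64.164)

[2] `<polygon>` regular polygon, #ff0000→engrave S182 F3980: (138.267,32.477) → (158.490,30.578) → (156.591,10.355) → (136.368,12.254) → (138.267,32.477) (closed)

[3] `<path>` closed polygon, #ff0000→engrave S182 F3980: (206.881,77.900) → (209.461,37.712) → (211.927,24.096) → (206.881,77.900) (closed)

[4] `<polyline>` line segment, #ff0000→engrave S182 F3980: (88.730,55.830) → (64.101,55.577)

(bCNC post)
(Date: synthetic)
G21
G90
G00 X204.627 Y60.937
M3 S182
G1 X58.013 Y64.164 F3980
M5
G00 X138.267 Y32.477
M3 S182
G1 X158.490 Y30.578 F3980
G1 X156.591 Y10.355
G1 X136.368 Y12.254
G1 X138.267 Y32.477
M5
G00 X206.881 Y77.900
M3 S182
G1 X209.461 Y37.712 F3980
G1 X211.927 Y24.096
G1 X206.881 Y77.900
M5
G00 X88.730 Y55.830
M3 S182
G1 X64.101 Y55.577 F3980
M5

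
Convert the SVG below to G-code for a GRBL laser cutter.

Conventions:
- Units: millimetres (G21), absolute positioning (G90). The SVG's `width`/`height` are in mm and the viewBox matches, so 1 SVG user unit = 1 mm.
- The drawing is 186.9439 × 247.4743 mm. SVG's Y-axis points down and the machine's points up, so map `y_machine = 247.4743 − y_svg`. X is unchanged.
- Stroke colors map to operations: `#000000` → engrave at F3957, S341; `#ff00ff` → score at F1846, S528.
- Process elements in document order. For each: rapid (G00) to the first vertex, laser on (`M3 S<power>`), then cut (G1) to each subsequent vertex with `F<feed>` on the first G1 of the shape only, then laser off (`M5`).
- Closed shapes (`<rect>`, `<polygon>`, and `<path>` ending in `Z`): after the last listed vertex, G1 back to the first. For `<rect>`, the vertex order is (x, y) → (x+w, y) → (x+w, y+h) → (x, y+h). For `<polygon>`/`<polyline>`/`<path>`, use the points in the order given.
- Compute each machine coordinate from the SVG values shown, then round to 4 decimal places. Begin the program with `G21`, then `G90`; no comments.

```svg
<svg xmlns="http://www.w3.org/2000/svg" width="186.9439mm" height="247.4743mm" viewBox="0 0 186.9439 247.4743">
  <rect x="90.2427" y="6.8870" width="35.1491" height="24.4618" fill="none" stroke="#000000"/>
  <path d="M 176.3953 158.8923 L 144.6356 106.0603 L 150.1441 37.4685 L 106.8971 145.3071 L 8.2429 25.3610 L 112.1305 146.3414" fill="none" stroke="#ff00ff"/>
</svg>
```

Since the viewBox matches the mm dimensions, user units are millimetres directly. The only transform is the Y-flip y_m = 247.4743 − y_svg.

Shape 1 is a rectangle drawn with `<rect>`. Its stroke #000000 means engrave at S341, F3957. After flipping Y the toolpath is (90.2427,240.5873) → (125.3918,240.5873) → (125.3918,216.1255) → (90.2427,216.1255) → (90.2427,240.5873), returning to the start.

Shape 2 is a open polyline drawn with `<path>`. Its stroke #ff00ff means score at S528, F1846. After flipping Y the toolpath is (176.3953,88.5820) → (144.6356,141.4140) → (150.1441,210.0058) → (106.8971,102.1672) → (8.2429,222.1133) → (112.1305,101.1329).

G21
G90
G00 X90.2427 Y240.5873
M3 S341
G1 X125.3918 Y240.5873 F3957
G1 X125.3918 Y216.1255
G1 X90.2427 Y216.1255
G1 X90.2427 Y240.5873
M5
G00 X176.3953 Y88.5820
M3 S528
G1 X144.6356 Y141.4140 F1846
G1 X150.1441 Y210.0058
G1 X106.8971 Y102.1672
G1 X8.2429 Y222.1133
G1 X112.1305 Y101.1329
M5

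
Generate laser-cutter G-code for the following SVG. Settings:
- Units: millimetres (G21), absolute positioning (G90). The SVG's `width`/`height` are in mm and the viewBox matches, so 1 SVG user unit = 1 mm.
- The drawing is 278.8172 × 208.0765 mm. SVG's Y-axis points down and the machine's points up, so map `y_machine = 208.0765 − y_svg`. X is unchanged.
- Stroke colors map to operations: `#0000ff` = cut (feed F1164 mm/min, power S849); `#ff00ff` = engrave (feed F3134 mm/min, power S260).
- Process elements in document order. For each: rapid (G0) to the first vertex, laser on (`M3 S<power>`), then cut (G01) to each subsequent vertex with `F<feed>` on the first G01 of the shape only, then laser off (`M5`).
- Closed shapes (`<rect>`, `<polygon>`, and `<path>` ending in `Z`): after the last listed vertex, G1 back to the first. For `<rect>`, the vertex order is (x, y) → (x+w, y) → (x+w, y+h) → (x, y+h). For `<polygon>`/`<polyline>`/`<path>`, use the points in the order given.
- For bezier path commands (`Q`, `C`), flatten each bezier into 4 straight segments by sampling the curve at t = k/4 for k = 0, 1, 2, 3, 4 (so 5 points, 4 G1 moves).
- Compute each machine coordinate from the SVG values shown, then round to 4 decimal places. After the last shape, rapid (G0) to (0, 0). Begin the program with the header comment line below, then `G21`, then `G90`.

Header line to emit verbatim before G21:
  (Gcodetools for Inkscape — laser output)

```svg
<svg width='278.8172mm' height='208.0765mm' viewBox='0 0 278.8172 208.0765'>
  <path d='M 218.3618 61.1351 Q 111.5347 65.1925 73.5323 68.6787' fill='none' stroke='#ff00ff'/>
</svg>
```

1 u = 1 mm; y_m = 208.0765 − y.

[1] `<path>` quadratic bezier, #ff00ff→engrave S260 F3134: (218.3618,146.9414) → (169.2498,144.9484) → (128.7409,143.0268) → (96.8350,141.1766) → (73.5323,139.3978)

(Gcodetools for Inkscape — laser output)
G21
G90
G0 X218.3618 Y146.9414
M3 S260
G01 X169.2498 Y144.9484 F3134
G01 X128.7409 Y143.0268
G01 X96.8350 Y141.1766
G01 X73.5323 Y139.3978
M5
G0 X0.0000 Y0.0000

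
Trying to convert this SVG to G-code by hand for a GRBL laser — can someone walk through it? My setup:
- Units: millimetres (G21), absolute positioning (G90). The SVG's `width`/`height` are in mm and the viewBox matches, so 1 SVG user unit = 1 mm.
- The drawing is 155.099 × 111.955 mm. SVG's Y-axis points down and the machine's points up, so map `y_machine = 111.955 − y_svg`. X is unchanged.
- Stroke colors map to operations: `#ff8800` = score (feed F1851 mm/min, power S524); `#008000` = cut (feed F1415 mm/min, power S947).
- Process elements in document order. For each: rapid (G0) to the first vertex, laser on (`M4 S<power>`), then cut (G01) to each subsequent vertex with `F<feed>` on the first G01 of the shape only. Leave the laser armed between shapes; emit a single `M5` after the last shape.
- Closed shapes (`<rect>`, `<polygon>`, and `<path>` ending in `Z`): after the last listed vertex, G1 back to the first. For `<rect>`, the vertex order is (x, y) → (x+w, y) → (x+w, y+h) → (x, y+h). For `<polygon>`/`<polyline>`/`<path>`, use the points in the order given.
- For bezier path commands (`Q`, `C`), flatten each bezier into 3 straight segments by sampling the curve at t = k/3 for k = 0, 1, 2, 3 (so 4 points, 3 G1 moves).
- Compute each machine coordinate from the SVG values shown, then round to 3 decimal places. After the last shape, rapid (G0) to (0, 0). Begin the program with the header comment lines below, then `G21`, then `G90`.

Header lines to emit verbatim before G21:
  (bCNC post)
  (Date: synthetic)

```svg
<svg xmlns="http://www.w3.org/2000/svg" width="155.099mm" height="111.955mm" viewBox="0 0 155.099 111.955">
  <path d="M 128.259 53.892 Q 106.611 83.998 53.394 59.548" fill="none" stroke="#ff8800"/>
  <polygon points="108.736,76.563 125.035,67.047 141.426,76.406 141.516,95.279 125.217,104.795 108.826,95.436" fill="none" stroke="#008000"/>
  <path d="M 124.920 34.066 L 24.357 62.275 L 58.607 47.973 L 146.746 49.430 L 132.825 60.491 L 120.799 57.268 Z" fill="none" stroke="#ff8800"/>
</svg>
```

(bCNC post)
(Date: synthetic)
G21
G90
G0 X128.259 Y58.063
M4 S524
G01 X110.319 Y44.054 F1851
G01 X85.364 Y42.169
G01 X53.394 Y52.407
G0 X108.736 Y35.392
M4 S947
G01 X125.035 Y44.908 F1415
G01 X141.426 Y35.549
G01 X141.516 Y16.676
G01 X125.217 Y7.160
G01 X108.826 Y16.519
G01 X108.736 Y35.392
G0 X124.920 Y77.889
M4 S524
G01 X24.357 Y49.680 F1851
G01 X58.607 Y63.982
G01 X146.746 Y62.525
G01 X132.825 Y51.464
G01 X120.799 Y54.687
G01 X124.920 Y77.889
M5
G0 X0.000 Y0.000

Since the viewBox matches the mm dimensions, user units are millimetres directly. The only transform is the Y-flip y_m = 111.955 − y_svg.

Shape 1 is a quadratic bezier drawn with `<path>`. Its stroke #ff8800 means score at S524, F1851. After flipping Y the toolpath is (128.259,58.063) → (110.319,44.054) → (85.364,42.169) → (53.394,52.407).

Shape 2 is a regular polygon drawn with `<polygon>`. Its stroke #008000 means cut at S947, F1415. After flipping Y the toolpath is (108.736,35.392) → (125.035,44.908) → (141.426,35.549) → (141.516,16.676) → (125.217,7.160) → (108.826,16.519) → (108.736,35.392), returning to the start.

Shape 3 is a closed polygon drawn with `<path>`. Its stroke #ff8800 means score at S524, F1851. After flipping Y the toolpath is (124.920,77.889) → (24.357,49.680) → (58.607,63.982) → (146.746,62.525) → (132.825,51.464) → (120.799,54.687) → (124.920,77.889), returning to the start.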